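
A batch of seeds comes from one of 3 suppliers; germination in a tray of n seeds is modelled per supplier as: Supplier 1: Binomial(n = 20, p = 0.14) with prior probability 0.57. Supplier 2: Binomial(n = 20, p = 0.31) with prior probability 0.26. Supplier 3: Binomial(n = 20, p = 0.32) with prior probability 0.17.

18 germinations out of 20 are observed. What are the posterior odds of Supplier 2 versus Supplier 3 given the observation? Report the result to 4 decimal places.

Only the two components matter; the odds are (P(Z=i) f_i(x)) / (P(Z=j) f_j(x)).
Evaluate each component's likelihood at the observed value:
  p_1 = 5.99867e-14
  p_2 = 6.32357e-08
  p_3 = 1.0876e-07
Posterior odds = (P(Z=2)·p_2) / (P(Z=3)·p_3) = (0.26·6.32357e-08) / (0.17·1.0876e-07) = 1.64413e-08 / 1.84893e-08 ≈ 0.8892

0.8892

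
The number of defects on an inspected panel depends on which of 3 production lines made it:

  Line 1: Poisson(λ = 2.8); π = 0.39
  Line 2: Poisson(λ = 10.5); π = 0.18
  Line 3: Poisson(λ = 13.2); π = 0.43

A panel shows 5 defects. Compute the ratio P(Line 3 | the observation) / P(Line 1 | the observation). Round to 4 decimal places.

0.0781

The posterior odds equal the prior odds times the likelihood ratio: (π_i/π_j)·(f_i(x)/f_j(x)).
Poisson probabilities:
  f_1 = e^(−2.8)·2.8^5/5! = 0.0872136
  f_2 = e^(−10.5)·10.5^5/5! = 0.0292869
  f_3 = e^(−13.2)·13.2^5/5! = 0.00618018
Odds = (0.43/0.39) × (0.00618018/0.0872136) = 1.10256 × 0.0708626 ≈ 0.0781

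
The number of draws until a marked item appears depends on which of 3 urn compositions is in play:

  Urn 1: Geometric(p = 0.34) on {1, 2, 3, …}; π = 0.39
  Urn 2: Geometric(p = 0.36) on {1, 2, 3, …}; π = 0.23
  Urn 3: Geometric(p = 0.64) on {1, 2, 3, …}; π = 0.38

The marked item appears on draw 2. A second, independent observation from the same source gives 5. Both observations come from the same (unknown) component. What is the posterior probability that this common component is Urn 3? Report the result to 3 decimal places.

The responsibility of component k is w_k f_k(x) divided by Σ_j w_j f_j(x).
Since both observations come from the same component, the likelihood for component k is f_k(x₁)·f_k(x₂).
  f_1 = [0.2244] × [0.0645141] = 0.014477
  f_2 = [0.2304] × [0.060398] = 0.0139157
  f_3 = [0.2304] × [0.0107495] = 0.00247669
Prior × likelihood for each component:
  w_1·f_1 = 0.39 × 0.014477 = 0.00564602
  w_2·f_2 = 0.23 × 0.0139157 = 0.00320061
  w_3·f_3 = 0.38 × 0.00247669 = 0.000941144
Evidence: 0.00564602 + 0.00320061 + 0.000941144 = 0.00978777
P(Urn 3 | data) ≈ 0.096

0.096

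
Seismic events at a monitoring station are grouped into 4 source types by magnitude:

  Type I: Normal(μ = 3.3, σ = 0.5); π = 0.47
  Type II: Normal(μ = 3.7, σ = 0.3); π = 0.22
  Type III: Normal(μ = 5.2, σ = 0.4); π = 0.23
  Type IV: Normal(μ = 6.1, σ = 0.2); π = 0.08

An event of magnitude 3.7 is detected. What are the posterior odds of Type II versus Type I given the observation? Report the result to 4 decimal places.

Since P(k|x) ∝ w_k f_k(x), the posterior odds are w_i f_i(x) / (w_j f_j(x)).
Normal densities:
  f_I = 0.579383
  f_II = 1.32981
  f_III = 0.000881489
  f_IV = 1.07319e-31
Odds = (0.22/0.47) × (1.32981/0.579383) = 0.468085 × 2.29521 ≈ 1.0744

1.0744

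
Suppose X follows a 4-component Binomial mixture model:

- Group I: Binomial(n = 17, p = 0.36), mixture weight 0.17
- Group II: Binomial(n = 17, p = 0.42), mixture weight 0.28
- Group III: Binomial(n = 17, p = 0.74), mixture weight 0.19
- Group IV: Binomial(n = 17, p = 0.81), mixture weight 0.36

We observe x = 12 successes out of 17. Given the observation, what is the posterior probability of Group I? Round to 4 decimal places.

0.0063

The responsibility of component k is w_k f_k(x) divided by Σ_j w_j f_j(x).
Binomial probabilities:
  p_I = 0.00314833
  p_II = 0.0122372
  p_III = 0.198243
  p_IV = 0.122219
Unnormalised posteriors:
  w_I·p_I = 0.17 × 0.00314833 = 0.000535216
  w_II·p_II = 0.28 × 0.0122372 = 0.00342641
  w_III·p_III = 0.19 × 0.198243 = 0.0376662
  w_IV·p_IV = 0.36 × 0.122219 = 0.0439988
Sum: 0.000535216 + 0.00342641 + 0.0376662 + 0.0439988 = 0.0856266
P(Group I | the observation) ≈ 0.0063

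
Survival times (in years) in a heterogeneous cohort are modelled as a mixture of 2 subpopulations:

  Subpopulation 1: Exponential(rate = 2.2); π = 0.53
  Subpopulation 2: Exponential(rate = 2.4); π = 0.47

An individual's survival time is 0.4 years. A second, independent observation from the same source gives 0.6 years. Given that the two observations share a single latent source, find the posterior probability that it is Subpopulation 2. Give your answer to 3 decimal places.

0.464

Apply Bayes' rule: the posterior for each component is proportional to its prior times its likelihood at x.
Since both observations come from the same component, the likelihood for component k is f_k(x₁)·f_k(x₂).
  p_1 = [2.2·e^(−2.2·0.4) = 2.2·e^(−0.8800) = 0.912522] × [0.587698] = 0.536287
  p_2 = [2.4·e^(−2.4·0.4) = 2.4·e^(−0.9600) = 0.918943] × [0.568627] = 0.522535
Multiply by the mixture weights:
  w_1·p_1 = 0.53 × 0.536287 = 0.284232
  w_2·p_2 = 0.47 × 0.522535 = 0.245592
Denominator: 0.284232 + 0.245592 = 0.529824
So the posterior for Subpopulation 2 is 0.245592 / 0.529824 ≈ 0.464.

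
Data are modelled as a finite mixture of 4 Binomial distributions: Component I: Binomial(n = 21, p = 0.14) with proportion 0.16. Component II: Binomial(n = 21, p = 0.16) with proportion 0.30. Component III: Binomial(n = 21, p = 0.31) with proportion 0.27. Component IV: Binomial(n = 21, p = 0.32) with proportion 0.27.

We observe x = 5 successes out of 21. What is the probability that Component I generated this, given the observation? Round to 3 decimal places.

0.116

Apply Bayes' rule: the posterior for each component is proportional to its prior times its likelihood at x.
Binomial probabilities:
  L_I = 0.0979847
  L_II = 0.131103
  L_III = 0.153793
  L_IV = 0.142704
Multiply by the mixture weights:
  P(Z=I)·L_I = 0.16 × 0.0979847 = 0.0156776
  P(Z=II)·L_II = 0.30 × 0.131103 = 0.0393308
  P(Z=III)·L_III = 0.27 × 0.153793 = 0.0415242
  P(Z=IV)·L_IV = 0.27 × 0.142704 = 0.03853
Evidence: 0.0156776 + 0.0393308 + 0.0415242 + 0.03853 = 0.135063
P(Component I | x) = 0.0156776 / 0.135063 ≈ 0.116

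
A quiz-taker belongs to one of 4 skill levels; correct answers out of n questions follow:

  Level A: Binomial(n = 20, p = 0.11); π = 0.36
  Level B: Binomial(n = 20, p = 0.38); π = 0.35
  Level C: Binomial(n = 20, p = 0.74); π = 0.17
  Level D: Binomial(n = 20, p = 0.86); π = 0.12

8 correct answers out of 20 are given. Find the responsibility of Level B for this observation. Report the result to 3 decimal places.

0.993

Apply Bayes' rule: the posterior for each component is proportional to its prior times its likelihood at x.
Evaluate each component's likelihood at the observed value:
  L_A = C(20,8)·0.11^8·0.89^12 = 125970·2.14359e-08·0.24699 = 0.000666943
  L_B = C(20,8)·0.38^8·0.62^12 = 125970·0.000434779·0.00322627 = 0.1767
  L_C = C(20,8)·0.74^8·0.26^12 = 125970·0.0899195·9.5429e-08 = 0.00108094
  L_D = C(20,8)·0.86^8·0.14^12 = 125970·0.299218·5.66939e-11 = 2.13693e-06
Multiply by the mixture weights:
  π_A·L_A = 0.36 × 0.000666943 = 0.000240099
  π_B·L_B = 0.35 × 0.1767 = 0.0618449
  π_C·L_C = 0.17 × 0.00108094 = 0.00018376
  π_D·L_D = 0.12 × 2.13693e-06 = 2.56432e-07
Denominator: 0.000240099 + 0.0618449 + 0.00018376 + 2.56432e-07 = 0.0622691
Responsibility of Level B: 0.0618449 / 0.0622691 ≈ 0.993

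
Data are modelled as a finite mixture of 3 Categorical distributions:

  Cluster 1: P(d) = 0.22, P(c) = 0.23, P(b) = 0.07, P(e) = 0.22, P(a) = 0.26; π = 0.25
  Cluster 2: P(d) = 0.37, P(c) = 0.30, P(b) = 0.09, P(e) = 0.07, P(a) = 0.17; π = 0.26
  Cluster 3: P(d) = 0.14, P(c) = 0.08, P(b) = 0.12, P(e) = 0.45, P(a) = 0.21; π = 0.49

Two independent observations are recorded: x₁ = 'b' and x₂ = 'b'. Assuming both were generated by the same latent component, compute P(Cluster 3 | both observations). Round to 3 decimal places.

Apply Bayes' rule: the posterior for each component is proportional to its prior times its likelihood at x.
Since both observations come from the same component, the likelihood for component k is f_k(x₁)·f_k(x₂).
  p_1 = [0.07] × [0.07] = 0.0049
  p_2 = [0.09] × [0.09] = 0.0081
  p_3 = [0.12] × [0.12] = 0.0144
Unnormalised posteriors:
  π_1·p_1 = 0.25 × 0.0049 = 0.001225
  π_2·p_2 = 0.26 × 0.0081 = 0.002106
  π_3·p_3 = 0.49 × 0.0144 = 0.007056
Sum: 0.001225 + 0.002106 + 0.007056 = 0.010387
So the posterior for Cluster 3 is 0.007056 / 0.010387 ≈ 0.679.

0.679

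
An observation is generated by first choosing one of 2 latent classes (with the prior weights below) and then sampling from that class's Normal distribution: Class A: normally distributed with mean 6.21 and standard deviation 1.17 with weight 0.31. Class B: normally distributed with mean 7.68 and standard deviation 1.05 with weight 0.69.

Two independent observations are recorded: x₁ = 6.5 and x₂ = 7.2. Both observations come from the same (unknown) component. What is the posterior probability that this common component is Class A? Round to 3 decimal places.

Apply Bayes' rule: the posterior for each component is proportional to its prior times its likelihood at x.
Since both observations come from the same component, the likelihood for component k is f_k(x₁)·f_k(x₂).
  f_A = [(1/(1.17·√(2π)))·exp(−(6.5−6.21)²/(2·1.17²)) = 0.340976·exp(-0.03072) = 0.330661] × [0.23837] = 0.0788198
  f_B = [(1/(1.05·√(2π)))·exp(−(6.5−7.68)²/(2·1.05²)) = 0.379945·exp(-0.63147) = 0.202058] × [0.342248] = 0.0691539
Weight by the priors:
  w_A·f_A = 0.31 × 0.0788198 = 0.0244341
  w_B·f_B = 0.69 × 0.0691539 = 0.0477162
Denominator: 0.0244341 + 0.0477162 = 0.0721503
P(Class A | x₁,x₂) ≈ 0.339

0.339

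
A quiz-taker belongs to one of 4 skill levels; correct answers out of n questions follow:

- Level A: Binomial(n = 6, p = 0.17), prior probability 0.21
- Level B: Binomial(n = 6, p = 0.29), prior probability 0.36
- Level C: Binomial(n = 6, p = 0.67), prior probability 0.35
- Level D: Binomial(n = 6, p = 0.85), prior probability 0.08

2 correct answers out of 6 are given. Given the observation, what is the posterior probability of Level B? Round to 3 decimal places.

0.617

By Bayes' theorem, P(k | x) = π_k f_k(x) / Σ_j π_j f_j(x).
Binomial probabilities:
  L_A = 0.205732
  L_B = 0.320568
  L_C = 0.079854
  L_D = 0.00548648
Unnormalised posteriors:
  π_A·L_A = 0.21 × 0.205732 = 0.0432037
  π_B·L_B = 0.36 × 0.320568 = 0.115405
  π_C·L_C = 0.35 × 0.079854 = 0.0279489
  π_D·L_D = 0.08 × 0.00548648 = 0.000438919
Denominator: 0.0432037 + 0.115405 + 0.0279489 + 0.000438919 = 0.186996
Responsibility of Level B: 0.115405 / 0.186996 ≈ 0.617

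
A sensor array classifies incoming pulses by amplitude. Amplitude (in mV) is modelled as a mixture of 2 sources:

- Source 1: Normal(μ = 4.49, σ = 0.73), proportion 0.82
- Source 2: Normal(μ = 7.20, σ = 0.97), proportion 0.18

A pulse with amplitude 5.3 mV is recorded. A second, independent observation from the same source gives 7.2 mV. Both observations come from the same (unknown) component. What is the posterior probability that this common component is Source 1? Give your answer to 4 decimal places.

0.0292

The responsibility of component k is π_k f_k(x) divided by Σ_j π_j f_j(x).
Since both observations come from the same component, the likelihood for component k is f_k(x₁)·f_k(x₂).
  p_1 = [(1/(0.73·√(2π)))·exp(−(5.3−4.49)²/(2·0.73²)) = 0.546496·exp(-0.61559) = 0.295283] × [0.000555901] = 0.000164148
  p_2 = [(1/(0.97·√(2π)))·exp(−(5.3−7.20)²/(2·0.97²)) = 0.411281·exp(-1.91838) = 0.0603946] × [0.411281] = 0.0248391
Weight by the priors:
  π_1·p_1 = 0.82 × 0.000164148 = 0.000134601
  π_2·p_2 = 0.18 × 0.0248391 = 0.00447105
Evidence: 0.000134601 + 0.00447105 = 0.00460565
So the posterior for Source 1 is 0.000134601 / 0.00460565 ≈ 0.0292.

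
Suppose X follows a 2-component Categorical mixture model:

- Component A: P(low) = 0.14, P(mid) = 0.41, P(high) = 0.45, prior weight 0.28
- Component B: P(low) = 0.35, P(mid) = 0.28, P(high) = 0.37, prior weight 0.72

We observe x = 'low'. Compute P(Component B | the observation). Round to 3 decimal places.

Posterior ∝ prior × likelihood, so P(k | x) ∝ π_k f_k(x); normalise over all components.
Categorical probabilities:
  p_A = P(low | comp) = 0.14
  p_B = P(low | comp) = 0.35
Prior × likelihood for each component:
  π_A·p_A = 0.28 × 0.14 = 0.0392
  π_B·p_B = 0.72 × 0.35 = 0.252
Normaliser: 0.0392 + 0.252 = 0.2912
P(Component B | data) = 0.252 / 0.2912 ≈ 0.865

0.865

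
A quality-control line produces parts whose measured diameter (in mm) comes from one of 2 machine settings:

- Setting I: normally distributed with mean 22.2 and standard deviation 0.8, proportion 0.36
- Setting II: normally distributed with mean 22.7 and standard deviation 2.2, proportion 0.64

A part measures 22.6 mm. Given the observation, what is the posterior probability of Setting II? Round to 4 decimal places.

0.4226

The responsibility of component k is π_k f_k(x) divided by Σ_j π_j f_j(x).
Evaluate each component's likelihood at the observed value:
  f_I = 0.440082
  f_II = 0.18115
Weight by the priors:
  π_I·f_I = 0.36 × 0.440082 = 0.158429
  π_II·f_II = 0.64 × 0.18115 = 0.115936
Marginal: 0.158429 + 0.115936 = 0.274366
P(Setting II | x) ≈ 0.4226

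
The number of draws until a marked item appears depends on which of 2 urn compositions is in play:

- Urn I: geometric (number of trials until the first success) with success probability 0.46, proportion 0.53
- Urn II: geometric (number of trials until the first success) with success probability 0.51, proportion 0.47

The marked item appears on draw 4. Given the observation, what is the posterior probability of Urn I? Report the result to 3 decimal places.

Posterior ∝ prior × likelihood, so P(k | x) ∝ P(Z=k) f_k(x); normalise over all components.
Evaluate each component's likelihood at the observed value:
  L_I = 0.46·(1−0.46)^3 = 0.46·0.157464 = 0.0724334
  L_II = 0.51·(1−0.51)^3 = 0.51·0.117649 = 0.060001
Prior × likelihood for each component:
  P(Z=I)·L_I = 0.53 × 0.0724334 = 0.0383897
  P(Z=II)·L_II = 0.47 × 0.060001 = 0.0282005
Evidence: 0.0383897 + 0.0282005 = 0.0665902
Responsibility of Urn I: 0.0383897 / 0.0665902 ≈ 0.577

0.577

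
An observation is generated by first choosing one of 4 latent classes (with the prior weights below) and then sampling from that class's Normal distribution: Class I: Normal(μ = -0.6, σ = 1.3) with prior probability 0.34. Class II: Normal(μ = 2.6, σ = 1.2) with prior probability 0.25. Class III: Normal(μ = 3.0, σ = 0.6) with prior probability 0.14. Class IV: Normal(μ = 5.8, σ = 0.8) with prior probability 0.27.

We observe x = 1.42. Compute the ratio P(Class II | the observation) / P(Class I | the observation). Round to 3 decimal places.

1.643

Posterior odds = (π_i f_i(x)) / (π_j f_j(x)); the normalising sum cancels.
Normal densities:
  p_I = (1/(1.3·√(2π)))·exp(−(1.42−-0.6)²/(2·1.3²)) = 0.306879·exp(-1.20722) = 0.0917652
  p_II = (1/(1.2·√(2π)))·exp(−(1.42−2.6)²/(2·1.2²)) = 0.332452·exp(-0.48347) = 0.205003
  p_III = (1/(0.6·√(2π)))·exp(−(1.42−3.0)²/(2·0.6²)) = 0.664904·exp(-3.46722) = 0.0207474
  p_IV = (1/(0.8·√(2π)))·exp(−(1.42−5.8)²/(2·0.8²)) = 0.498678·exp(-14.98781) = 1.54417e-07
Odds = (0.25/0.34) × (0.205003/0.0917652) = 0.735294 × 2.23399 ≈ 1.643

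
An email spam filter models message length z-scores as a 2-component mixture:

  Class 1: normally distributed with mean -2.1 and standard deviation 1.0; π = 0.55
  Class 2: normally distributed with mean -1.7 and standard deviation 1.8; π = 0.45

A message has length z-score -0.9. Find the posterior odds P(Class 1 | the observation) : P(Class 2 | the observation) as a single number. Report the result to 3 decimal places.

1.182

Posterior odds = (w_i f_i(x)) / (w_j f_j(x)); the normalising sum cancels.
Component likelihoods at x = -0.9:
  p_1 = (1/(1.0·√(2π)))·exp(−(-0.9−-2.1)²/(2·1.0²)) = 0.398942·exp(-0.72000) = 0.194186
  p_2 = (1/(1.8·√(2π)))·exp(−(-0.9−-1.7)²/(2·1.8²)) = 0.221635·exp(-0.09877) = 0.200791
Odds = (0.55/0.45) × (0.194186/0.200791) = 1.22222 × 0.967105 ≈ 1.182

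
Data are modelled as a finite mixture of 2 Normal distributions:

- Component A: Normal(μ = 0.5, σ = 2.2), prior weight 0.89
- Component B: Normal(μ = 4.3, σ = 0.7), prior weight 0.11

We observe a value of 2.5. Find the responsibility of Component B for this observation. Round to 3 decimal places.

The responsibility of component k is π_k f_k(x) divided by Σ_j π_j f_j(x).
Normal densities:
  f_A = 0.119957
  f_B = 0.0208921
Unnormalised posteriors:
  π_A·f_A = 0.89 × 0.119957 = 0.106762
  π_B·f_B = 0.11 × 0.0208921 = 0.00229813
Marginal: 0.106762 + 0.00229813 = 0.10906
P(Component B | the observation) ≈ 0.021

0.021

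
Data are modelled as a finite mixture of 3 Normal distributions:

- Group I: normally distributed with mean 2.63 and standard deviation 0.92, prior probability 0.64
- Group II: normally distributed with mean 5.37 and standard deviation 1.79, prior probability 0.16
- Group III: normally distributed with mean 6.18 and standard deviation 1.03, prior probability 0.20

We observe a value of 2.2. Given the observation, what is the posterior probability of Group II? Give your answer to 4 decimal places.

P(component k | x) = w_k·f_k(x) / marginal(x), where marginal(x) = Σ_j w_j·f_j(x).
Evaluate each component's likelihood at the observed value:
  p_I = (1/(0.92·√(2π)))·exp(−(2.2−2.63)²/(2·0.92²)) = 0.433633·exp(-0.10923) = 0.388763
  p_II = (1/(1.79·√(2π)))·exp(−(2.2−5.37)²/(2·1.79²)) = 0.222873·exp(-1.56813) = 0.0464543
  p_III = (1/(1.03·√(2π)))·exp(−(2.2−6.18)²/(2·1.03²)) = 0.387323·exp(-7.46555) = 0.000221731
Prior × likelihood for each component:
  w_I·p_I = 0.64 × 0.388763 = 0.248809
  w_II·p_II = 0.16 × 0.0464543 = 0.00743269
  w_III·p_III = 0.20 × 0.000221731 = 4.43462e-05
Normaliser: 0.248809 + 0.00743269 + 4.43462e-05 = 0.256286
P(Group II | 2.2) ≈ 0.0290

0.0290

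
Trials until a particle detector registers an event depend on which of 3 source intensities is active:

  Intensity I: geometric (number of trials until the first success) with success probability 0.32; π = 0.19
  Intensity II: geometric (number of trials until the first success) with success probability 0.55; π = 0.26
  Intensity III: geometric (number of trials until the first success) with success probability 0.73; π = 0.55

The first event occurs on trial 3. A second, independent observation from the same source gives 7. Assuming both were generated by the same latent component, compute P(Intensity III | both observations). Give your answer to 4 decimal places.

Posterior ∝ prior × likelihood, so P(k | x) ∝ P(Z=k) f_k(x); normalise over all components.
Since both observations come from the same component, the likelihood for component k is f_k(x₁)·f_k(x₂).
  L_I = [0.147968] × [0.0316376] = 0.00468135
  L_II = [0.111375] × [0.00456707] = 0.000508658
  L_III = [0.053217] × [0.000282817] = 1.50507e-05
Prior × likelihood for each component:
  P(Z=I)·L_I = 0.19 × 0.00468135 = 0.000889457
  P(Z=II)·L_II = 0.26 × 0.000508658 = 0.000132251
  P(Z=III)·L_III = 0.55 × 1.50507e-05 = 8.27787e-06
Denominator: 0.000889457 + 0.000132251 + 8.27787e-06 = 0.00102999
P(Intensity III | x₁, x₂) = 8.27787e-06 / 0.00102999 ≈ 0.0080

0.0080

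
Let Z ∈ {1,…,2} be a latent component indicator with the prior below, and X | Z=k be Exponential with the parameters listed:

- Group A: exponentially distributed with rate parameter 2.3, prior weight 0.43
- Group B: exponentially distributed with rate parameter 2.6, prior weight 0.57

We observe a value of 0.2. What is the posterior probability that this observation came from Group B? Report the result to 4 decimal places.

By Bayes' theorem, P(k | x) = π_k f_k(x) / Σ_j π_j f_j(x).
Exponential densities:
  f_A = 2.3·e^(−2.3·0.2) = 2.3·e^(−0.4600) = 1.45195
  f_B = 2.6·e^(−2.6·0.2) = 2.6·e^(−0.5200) = 1.54575
Prior × likelihood for each component:
  π_A·f_A = 0.43 × 1.45195 = 0.62434
  π_B·f_B = 0.57 × 1.54575 = 0.881079
Evidence: 0.62434 + 0.881079 = 1.50542
Responsibility of Group B: 0.881079 / 1.50542 ≈ 0.5853

0.5853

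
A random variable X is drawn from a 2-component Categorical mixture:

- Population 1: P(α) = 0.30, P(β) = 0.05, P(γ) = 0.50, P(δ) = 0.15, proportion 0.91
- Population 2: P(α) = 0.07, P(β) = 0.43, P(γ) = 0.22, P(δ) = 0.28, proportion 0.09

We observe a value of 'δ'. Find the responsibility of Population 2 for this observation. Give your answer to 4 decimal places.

0.1558

P(component k | x) = w_k·f_k(x) / marginal(x), where marginal(x) = Σ_j w_j·f_j(x).
Evaluate each component's likelihood at the observed value:
  p_1 = 0.15
  p_2 = 0.28
Prior × likelihood for each component:
  w_1·p_1 = 0.91 × 0.15 = 0.1365
  w_2·p_2 = 0.09 × 0.28 = 0.0252
Denominator: 0.1365 + 0.0252 = 0.1617
P(Population 2 | the observation) ≈ 0.1558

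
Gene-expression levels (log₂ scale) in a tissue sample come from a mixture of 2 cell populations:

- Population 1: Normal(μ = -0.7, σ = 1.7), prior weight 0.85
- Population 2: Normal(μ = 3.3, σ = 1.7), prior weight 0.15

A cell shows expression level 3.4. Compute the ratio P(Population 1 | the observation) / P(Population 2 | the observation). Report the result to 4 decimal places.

0.3098

Since P(k|x) ∝ π_k f_k(x), the posterior odds are π_i f_i(x) / (π_j f_j(x)).
Evaluate each component's likelihood at the observed value:
  p_1 = 0.0128056
  p_2 = 0.234266
Odds = (0.85/0.15) × (0.0128056/0.234266) = 5.66667 × 0.0546627 ≈ 0.3098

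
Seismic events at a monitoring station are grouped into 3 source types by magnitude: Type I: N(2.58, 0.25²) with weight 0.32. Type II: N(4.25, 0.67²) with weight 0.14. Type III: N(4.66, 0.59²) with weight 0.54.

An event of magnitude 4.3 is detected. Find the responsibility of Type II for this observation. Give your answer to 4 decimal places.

0.2152

Apply Bayes' rule: the posterior for each component is proportional to its prior times its likelihood at x.
Component likelihoods at x = 4.3:
  L_I = (1/(0.25·√(2π)))·exp(−(4.3−2.58)²/(2·0.25²)) = 1.595769·exp(-23.66720) = 8.40303e-11
  L_II = (1/(0.67·√(2π)))·exp(−(4.3−4.25)²/(2·0.67²)) = 0.595436·exp(-0.00278) = 0.593781
  L_III = (1/(0.59·√(2π)))·exp(−(4.3−4.66)²/(2·0.59²)) = 0.676173·exp(-0.18615) = 0.561323
Weight by the priors:
  w_I·L_I = 0.32 × 8.40303e-11 = 2.68897e-11
  w_II·L_II = 0.14 × 0.593781 = 0.0831293
  w_III·L_III = 0.54 × 0.561323 = 0.303114
Sum: 2.68897e-11 + 0.0831293 + 0.303114 = 0.386244
Responsibility of Type II: 0.0831293 / 0.386244 ≈ 0.2152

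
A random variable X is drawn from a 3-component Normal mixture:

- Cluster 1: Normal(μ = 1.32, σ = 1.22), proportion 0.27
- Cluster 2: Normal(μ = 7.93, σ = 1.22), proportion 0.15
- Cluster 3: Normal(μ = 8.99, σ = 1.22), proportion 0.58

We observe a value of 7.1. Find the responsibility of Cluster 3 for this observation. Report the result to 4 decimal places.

0.5948

By Bayes' theorem, P(k | x) = π_k f_k(x) / Σ_j π_j f_j(x).
Normal densities:
  p_1 = 4.37015e-06
  p_2 = 0.259445
  p_3 = 0.0984931
Weight by the priors:
  π_1·p_1 = 0.27 × 4.37015e-06 = 1.17994e-06
  π_2·p_2 = 0.15 × 0.259445 = 0.0389167
  π_3·p_3 = 0.58 × 0.0984931 = 0.057126
Marginal: 1.17994e-06 + 0.0389167 + 0.057126 = 0.0960438
P(Cluster 3 | 7.1) ≈ 0.5948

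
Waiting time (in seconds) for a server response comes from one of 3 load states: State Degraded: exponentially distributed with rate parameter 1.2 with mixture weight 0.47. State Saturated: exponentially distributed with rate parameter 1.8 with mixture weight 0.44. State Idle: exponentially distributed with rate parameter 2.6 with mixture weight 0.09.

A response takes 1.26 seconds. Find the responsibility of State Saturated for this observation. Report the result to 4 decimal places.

0.3810

The responsibility of component k is π_k f_k(x) divided by Σ_j π_j f_j(x).
Exponential densities:
  f_Degraded = 1.2·e^(−1.2·1.26) = 1.2·e^(−1.5120) = 0.264562
  f_Saturated = 1.8·e^(−1.8·1.26) = 1.8·e^(−2.2680) = 0.186334
  f_Idle = 2.6·e^(−2.6·1.26) = 2.6·e^(−3.2760) = 0.0982256
Prior × likelihood for each component:
  π_Degraded·f_Degraded = 0.47 × 0.264562 = 0.124344
  π_Saturated·f_Saturated = 0.44 × 0.186334 = 0.0819871
  π_Idle·f_Idle = 0.09 × 0.0982256 = 0.0088403
Denominator: 0.124344 + 0.0819871 + 0.0088403 = 0.215172
So the posterior for State Saturated is 0.0819871 / 0.215172 ≈ 0.3810.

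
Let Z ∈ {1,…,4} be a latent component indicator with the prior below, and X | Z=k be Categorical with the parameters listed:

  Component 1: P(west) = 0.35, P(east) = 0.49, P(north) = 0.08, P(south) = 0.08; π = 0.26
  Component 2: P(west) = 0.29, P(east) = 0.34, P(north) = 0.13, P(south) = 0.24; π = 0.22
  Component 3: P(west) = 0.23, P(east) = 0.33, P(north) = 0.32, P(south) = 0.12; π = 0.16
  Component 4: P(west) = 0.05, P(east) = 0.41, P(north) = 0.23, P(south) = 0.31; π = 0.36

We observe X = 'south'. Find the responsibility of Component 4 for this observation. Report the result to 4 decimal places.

Posterior ∝ prior × likelihood, so P(k | x) ∝ π_k f_k(x); normalise over all components.
Component likelihoods at x = 'south':
  p_1 = 0.08
  p_2 = 0.24
  p_3 = 0.12
  p_4 = 0.31
Multiply by the mixture weights:
  π_1·p_1 = 0.26 × 0.08 = 0.0208
  π_2·p_2 = 0.22 × 0.24 = 0.0528
  π_3·p_3 = 0.16 × 0.12 = 0.0192
  π_4·p_4 = 0.36 × 0.31 = 0.1116
Marginal: 0.0208 + 0.0528 + 0.0192 + 0.1116 = 0.2044
So the posterior for Component 4 is 0.1116 / 0.2044 ≈ 0.5460.

0.5460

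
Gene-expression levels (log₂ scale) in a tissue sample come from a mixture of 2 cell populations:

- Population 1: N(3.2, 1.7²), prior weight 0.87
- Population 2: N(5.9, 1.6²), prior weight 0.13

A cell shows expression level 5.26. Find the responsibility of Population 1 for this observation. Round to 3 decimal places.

Posterior ∝ prior × likelihood, so P(k | x) ∝ P(Z=k) f_k(x); normalise over all components.
Evaluate each component's likelihood at the observed value:
  L_1 = 0.112618
  L_2 = 0.230169
Unnormalised posteriors:
  P(Z=1)·L_1 = 0.87 × 0.112618 = 0.0979777
  P(Z=2)·L_2 = 0.13 × 0.230169 = 0.0299219
Denominator: 0.0979777 + 0.0299219 = 0.1279
So the posterior for Population 1 is 0.0979777 / 0.1279 ≈ 0.766.

0.766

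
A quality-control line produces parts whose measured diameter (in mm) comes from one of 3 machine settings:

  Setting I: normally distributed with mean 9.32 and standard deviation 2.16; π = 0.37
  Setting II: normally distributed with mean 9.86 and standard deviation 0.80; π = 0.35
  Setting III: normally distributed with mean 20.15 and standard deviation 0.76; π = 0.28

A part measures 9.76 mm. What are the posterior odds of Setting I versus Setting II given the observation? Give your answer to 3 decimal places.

The posterior odds equal the prior odds times the likelihood ratio: (P(Z=i)/P(Z=j))·(f_i(x)/f_j(x)).
Component likelihoods at x = 9.76 mm:
  L_I = (1/(2.16·√(2π)))·exp(−(9.76−9.32)²/(2·2.16²)) = 0.184696·exp(-0.02075) = 0.180903
  L_II = (1/(0.80·√(2π)))·exp(−(9.76−9.86)²/(2·0.80²)) = 0.498678·exp(-0.00781) = 0.494797
  L_III = (1/(0.76·√(2π)))·exp(−(9.76−20.15)²/(2·0.76²)) = 0.524924·exp(-93.44884) = 1.36704e-41
Odds = (0.37/0.35) × (0.180903/0.494797) = 1.05714 × 0.36561 ≈ 0.387

0.387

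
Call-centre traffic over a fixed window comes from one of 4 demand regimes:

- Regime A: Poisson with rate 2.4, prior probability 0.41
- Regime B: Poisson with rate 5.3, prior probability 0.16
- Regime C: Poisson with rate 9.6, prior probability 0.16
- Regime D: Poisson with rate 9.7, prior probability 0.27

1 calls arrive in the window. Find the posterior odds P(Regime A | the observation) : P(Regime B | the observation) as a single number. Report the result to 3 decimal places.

21.089

The posterior odds equal the prior odds times the likelihood ratio: (π_i/π_j)·(f_i(x)/f_j(x)).
Evaluate each component's likelihood at the observed value:
  p_A = e^(−2.4)·2.4^1/1! = 0.217723
  p_B = e^(−5.3)·5.3^1/1! = 0.0264554
  p_C = e^(−9.6)·9.6^1/1! = 0.000650196
  p_D = e^(−9.7)·9.7^1/1! = 0.00059445
Posterior odds = (π_A·p_A) / (π_B·p_B) = (0.41·0.217723) / (0.16·0.0264554) = 0.0892665 / 0.00423287 ≈ 21.089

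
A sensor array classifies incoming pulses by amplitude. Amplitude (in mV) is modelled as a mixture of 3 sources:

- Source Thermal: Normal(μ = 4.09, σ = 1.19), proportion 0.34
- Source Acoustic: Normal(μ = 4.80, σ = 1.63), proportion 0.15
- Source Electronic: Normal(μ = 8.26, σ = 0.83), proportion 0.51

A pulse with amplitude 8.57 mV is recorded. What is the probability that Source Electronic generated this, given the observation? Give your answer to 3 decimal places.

Apply Bayes' rule: the posterior for each component is proportional to its prior times its likelihood at x.
Evaluate each component's likelihood at the observed value:
  f_Thermal = (1/(1.19·√(2π)))·exp(−(8.57−4.09)²/(2·1.19²)) = 0.335246·exp(-7.08651) = 0.000280371
  f_Acoustic = (1/(1.63·√(2π)))·exp(−(8.57−4.80)²/(2·1.63²)) = 0.244750·exp(-2.67471) = 0.0168697
  f_Electronic = (1/(0.83·√(2π)))·exp(−(8.57−8.26)²/(2·0.83²)) = 0.480653·exp(-0.06975) = 0.448271
Unnormalised posteriors:
  w_Thermal·f_Thermal = 0.34 × 0.000280371 = 9.53261e-05
  w_Acoustic·f_Acoustic = 0.15 × 0.0168697 = 0.00253046
  w_Electronic·f_Electronic = 0.51 × 0.448271 = 0.228618
Marginal: 9.53261e-05 + 0.00253046 + 0.228618 = 0.231244
So the posterior for Source Electronic is 0.228618 / 0.231244 ≈ 0.989.

0.989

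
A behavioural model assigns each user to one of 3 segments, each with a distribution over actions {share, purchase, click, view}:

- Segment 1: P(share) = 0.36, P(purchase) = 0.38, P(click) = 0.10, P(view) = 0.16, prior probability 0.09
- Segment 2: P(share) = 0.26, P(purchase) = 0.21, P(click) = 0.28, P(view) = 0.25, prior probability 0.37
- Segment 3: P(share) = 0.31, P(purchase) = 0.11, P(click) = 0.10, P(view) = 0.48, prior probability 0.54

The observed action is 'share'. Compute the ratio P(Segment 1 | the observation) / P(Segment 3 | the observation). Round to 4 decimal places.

0.1935

Only the two components matter; the odds are (w_i f_i(x)) / (w_j f_j(x)).
Component likelihoods at x = 'share':
  f_1 = 0.36
  f_2 = 0.26
  f_3 = 0.31
Posterior odds = (w_1·f_1) / (w_3·f_3) = (0.09·0.36) / (0.54·0.31) = 0.0324 / 0.1674 ≈ 0.1935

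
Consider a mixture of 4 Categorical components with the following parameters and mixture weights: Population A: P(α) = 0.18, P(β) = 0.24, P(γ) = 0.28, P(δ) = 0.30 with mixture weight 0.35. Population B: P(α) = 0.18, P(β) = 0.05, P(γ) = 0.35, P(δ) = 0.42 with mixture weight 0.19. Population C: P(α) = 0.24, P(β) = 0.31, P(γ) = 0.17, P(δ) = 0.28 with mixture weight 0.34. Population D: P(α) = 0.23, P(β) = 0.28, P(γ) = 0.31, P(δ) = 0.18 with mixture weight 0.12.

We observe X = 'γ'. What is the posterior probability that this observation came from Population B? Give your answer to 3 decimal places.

P(component k | x) = P(Z=k)·f_k(x) / marginal(x), where marginal(x) = Σ_j P(Z=j)·f_j(x).
Evaluate each component's likelihood at the observed value:
  f_A = P(γ | comp) = 0.28
  f_B = P(γ | comp) = 0.35
  f_C = P(γ | comp) = 0.17
  f_D = P(γ | comp) = 0.31
Prior × likelihood for each component:
  P(Z=A)·f_A = 0.35 × 0.28 = 0.098
  P(Z=B)·f_B = 0.19 × 0.35 = 0.0665
  P(Z=C)·f_C = 0.34 × 0.17 = 0.0578
  P(Z=D)·f_D = 0.12 × 0.31 = 0.0372
Evidence: 0.098 + 0.0665 + 0.0578 + 0.0372 = 0.2595
P(Population B | 'γ') ≈ 0.256

0.256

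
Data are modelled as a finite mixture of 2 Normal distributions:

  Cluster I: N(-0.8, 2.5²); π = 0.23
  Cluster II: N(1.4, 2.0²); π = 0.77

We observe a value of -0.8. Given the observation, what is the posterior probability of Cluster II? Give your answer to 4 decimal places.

0.6956

By Bayes' theorem, P(k | x) = π_k f_k(x) / Σ_j π_j f_j(x).
Evaluate each component's likelihood at the observed value:
  L_I = (1/(2.5·√(2π)))·exp(−(-0.8−-0.8)²/(2·2.5²)) = 0.159577·exp(-0.00000) = 0.159577
  L_II = (1/(2.0·√(2π)))·exp(−(-0.8−1.4)²/(2·2.0²)) = 0.199471·exp(-0.60500) = 0.108926
Multiply by the mixture weights:
  π_I·L_I = 0.23 × 0.159577 = 0.0367027
  π_II·L_II = 0.77 × 0.108926 = 0.0838731
Sum: 0.0367027 + 0.0838731 = 0.120576
P(Cluster II | -0.8) = 0.0838731 / 0.120576 ≈ 0.6956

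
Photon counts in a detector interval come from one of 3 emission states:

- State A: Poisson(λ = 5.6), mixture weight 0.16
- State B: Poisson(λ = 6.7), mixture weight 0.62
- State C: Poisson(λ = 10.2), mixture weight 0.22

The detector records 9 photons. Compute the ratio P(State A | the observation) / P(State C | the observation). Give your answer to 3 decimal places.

Since P(k|x) ∝ P(Z=k) f_k(x), the posterior odds are P(Z=i) f_i(x) / (P(Z=j) f_j(x)).
Component likelihoods at x = 9 photons:
  L_A = e^(−5.6)·5.6^9/9! = 0.0551925
  L_B = e^(−6.7)·6.7^9/9! = 0.0922863
  L_C = e^(−10.2)·10.2^9/9! = 0.122415
Odds = (0.16/0.22) × (0.0551925/0.122415) = 0.727273 × 0.450864 ≈ 0.328

0.328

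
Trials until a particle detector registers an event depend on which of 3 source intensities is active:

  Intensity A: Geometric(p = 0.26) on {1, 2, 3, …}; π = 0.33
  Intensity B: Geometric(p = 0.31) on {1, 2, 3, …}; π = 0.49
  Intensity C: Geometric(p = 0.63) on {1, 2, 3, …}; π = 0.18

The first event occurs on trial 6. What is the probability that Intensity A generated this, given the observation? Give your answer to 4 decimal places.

0.4368

Posterior ∝ prior × likelihood, so P(k | x) ∝ π_k f_k(x); normalise over all components.
Evaluate each component's likelihood at the observed value:
  f_A = 0.0576942
  f_B = 0.048485
  f_C = 0.00436867
Prior × likelihood for each component:
  π_A·f_A = 0.33 × 0.0576942 = 0.0190391
  π_B·f_B = 0.49 × 0.048485 = 0.0237576
  π_C·f_C = 0.18 × 0.00436867 = 0.00078636
Sum: 0.0190391 + 0.0237576 + 0.00078636 = 0.0435831
Responsibility of Intensity A: 0.0190391 / 0.0435831 ≈ 0.4368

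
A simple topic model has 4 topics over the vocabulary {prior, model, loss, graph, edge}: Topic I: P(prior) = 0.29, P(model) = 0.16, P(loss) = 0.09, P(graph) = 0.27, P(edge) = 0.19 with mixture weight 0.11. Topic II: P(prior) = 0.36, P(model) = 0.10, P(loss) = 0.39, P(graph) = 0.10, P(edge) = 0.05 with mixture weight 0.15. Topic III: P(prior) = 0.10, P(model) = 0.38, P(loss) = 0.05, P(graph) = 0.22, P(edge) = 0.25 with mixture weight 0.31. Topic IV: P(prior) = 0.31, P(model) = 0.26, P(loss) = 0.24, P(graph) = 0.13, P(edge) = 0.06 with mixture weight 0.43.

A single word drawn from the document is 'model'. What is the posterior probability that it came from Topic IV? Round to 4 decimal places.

By Bayes' theorem, P(k | x) = P(Z=k) f_k(x) / Σ_j P(Z=j) f_j(x).
Evaluate each component's likelihood at the observed value:
  p_I = P(model | comp) = 0.16
  p_II = P(model | comp) = 0.10
  p_III = P(model | comp) = 0.38
  p_IV = P(model | comp) = 0.26
Weight by the priors:
  P(Z=I)·p_I = 0.11 × 0.16 = 0.0176
  P(Z=II)·p_II = 0.15 × 0.1 = 0.015
  P(Z=III)·p_III = 0.31 × 0.38 = 0.1178
  P(Z=IV)·p_IV = 0.43 × 0.26 = 0.1118
Evidence: 0.0176 + 0.015 + 0.1178 + 0.1118 = 0.2622
Responsibility of Topic IV: 0.1118 / 0.2622 ≈ 0.4264

0.4264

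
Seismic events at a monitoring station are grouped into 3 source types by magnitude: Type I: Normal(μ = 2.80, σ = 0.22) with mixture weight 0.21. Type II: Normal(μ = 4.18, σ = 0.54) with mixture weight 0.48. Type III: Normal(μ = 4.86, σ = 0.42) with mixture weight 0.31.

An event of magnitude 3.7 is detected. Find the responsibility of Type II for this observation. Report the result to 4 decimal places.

0.9732

P(component k | x) = w_k·f_k(x) / marginal(x), where marginal(x) = Σ_j w_j·f_j(x).
Evaluate each component's likelihood at the observed value:
  f_I = 0.000421126
  f_II = 0.497672
  f_III = 0.0209525
Unnormalised posteriors:
  w_I·f_I = 0.21 × 0.000421126 = 8.84364e-05
  w_II·f_II = 0.48 × 0.497672 = 0.238883
  w_III·f_III = 0.31 × 0.0209525 = 0.00649528
Denominator: 8.84364e-05 + 0.238883 + 0.00649528 = 0.245466
Responsibility of Type II: 0.238883 / 0.245466 ≈ 0.9732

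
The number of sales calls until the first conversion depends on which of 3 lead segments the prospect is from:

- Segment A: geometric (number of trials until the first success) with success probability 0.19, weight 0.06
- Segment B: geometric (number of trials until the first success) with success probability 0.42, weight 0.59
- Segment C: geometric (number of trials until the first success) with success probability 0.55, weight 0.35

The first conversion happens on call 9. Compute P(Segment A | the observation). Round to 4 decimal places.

0.3766

P(component k | x) = P(Z=k)·f_k(x) / marginal(x), where marginal(x) = Σ_j P(Z=j)·f_j(x).
Component likelihoods at x = 9:
  p_A = 0.19·(1−0.19)^8 = 0.19·0.185302 = 0.0352074
  p_B = 0.42·(1−0.42)^8 = 0.42·0.0128063 = 0.00537865
  p_C = 0.55·(1−0.55)^8 = 0.55·0.00168151 = 0.000924832
Unnormalised posteriors:
  P(Z=A)·p_A = 0.06 × 0.0352074 = 0.00211244
  P(Z=B)·p_B = 0.59 × 0.00537865 = 0.0031734
  P(Z=C)·p_C = 0.35 × 0.000924832 = 0.000323691
Denominator: 0.00211244 + 0.0031734 + 0.000323691 = 0.00560954
P(Segment A | data) ≈ 0.3766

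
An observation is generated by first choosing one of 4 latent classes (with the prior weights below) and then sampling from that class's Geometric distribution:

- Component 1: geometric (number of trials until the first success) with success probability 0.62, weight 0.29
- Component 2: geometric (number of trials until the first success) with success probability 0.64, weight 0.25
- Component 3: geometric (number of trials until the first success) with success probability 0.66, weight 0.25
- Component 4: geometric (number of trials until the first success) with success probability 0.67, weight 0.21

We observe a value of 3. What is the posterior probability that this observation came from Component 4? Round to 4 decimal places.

By Bayes' theorem, P(k | x) = w_k f_k(x) / Σ_j w_j f_j(x).
Component likelihoods at x = 3:
  p_1 = 0.089528
  p_2 = 0.082944
  p_3 = 0.076296
  p_4 = 0.072963
Multiply by the mixture weights:
  w_1·p_1 = 0.29 × 0.089528 = 0.0259631
  w_2·p_2 = 0.25 × 0.082944 = 0.020736
  w_3·p_3 = 0.25 × 0.076296 = 0.019074
  w_4·p_4 = 0.21 × 0.072963 = 0.0153222
Normaliser: 0.0259631 + 0.020736 + 0.019074 + 0.0153222 = 0.0810953
Responsibility of Component 4: 0.0153222 / 0.0810953 ≈ 0.1889

0.1889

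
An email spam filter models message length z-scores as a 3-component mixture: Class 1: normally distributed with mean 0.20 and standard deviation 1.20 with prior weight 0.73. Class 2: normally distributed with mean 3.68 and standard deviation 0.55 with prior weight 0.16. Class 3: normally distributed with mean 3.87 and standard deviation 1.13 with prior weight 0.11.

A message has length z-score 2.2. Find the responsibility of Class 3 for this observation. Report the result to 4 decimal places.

P(component k | x) = P(Z=k)·f_k(x) / marginal(x), where marginal(x) = Σ_j P(Z=j)·f_j(x).
Evaluate each component's likelihood at the observed value:
  p_1 = 0.0828976
  p_2 = 0.0194172
  p_3 = 0.118456
Multiply by the mixture weights:
  P(Z=1)·p_1 = 0.73 × 0.0828976 = 0.0605153
  P(Z=2)·p_2 = 0.16 × 0.0194172 = 0.00310675
  P(Z=3)·p_3 = 0.11 × 0.118456 = 0.0130301
Denominator: 0.0605153 + 0.00310675 + 0.0130301 = 0.0766521
P(Class 3 | x) ≈ 0.1700

0.1700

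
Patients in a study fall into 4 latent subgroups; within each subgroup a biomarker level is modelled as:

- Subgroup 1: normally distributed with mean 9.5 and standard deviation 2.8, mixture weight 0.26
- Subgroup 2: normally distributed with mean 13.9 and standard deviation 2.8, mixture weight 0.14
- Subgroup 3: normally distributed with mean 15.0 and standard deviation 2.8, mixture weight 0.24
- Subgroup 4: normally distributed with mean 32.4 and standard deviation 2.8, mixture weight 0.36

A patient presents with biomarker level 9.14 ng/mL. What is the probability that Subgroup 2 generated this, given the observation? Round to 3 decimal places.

0.104

The responsibility of component k is π_k f_k(x) divided by Σ_j π_j f_j(x).
Evaluate each component's likelihood at the observed value:
  L_1 = 0.141307
  L_2 = 0.033589
  L_3 = 0.0159454
  L_4 = 1.47476e-16
Multiply by the mixture weights:
  π_1·L_1 = 0.26 × 0.141307 = 0.0367397
  π_2·L_2 = 0.14 × 0.033589 = 0.00470245
  π_3·L_3 = 0.24 × 0.0159454 = 0.0038269
  π_4·L_4 = 0.36 × 1.47476e-16 = 5.30912e-17
Denominator: 0.0367397 + 0.00470245 + 0.0038269 + 5.30912e-17 = 0.0452691
Responsibility of Subgroup 2: 0.00470245 / 0.0452691 ≈ 0.104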